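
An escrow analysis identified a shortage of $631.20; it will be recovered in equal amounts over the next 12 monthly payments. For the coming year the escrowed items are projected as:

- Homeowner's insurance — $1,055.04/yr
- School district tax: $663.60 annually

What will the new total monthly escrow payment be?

Homeowner's insurance — $1,055.04/yr
School district tax — $663.60/yr
Total per year = $1,055.04 + $663.60 = $1,718.64
Base monthly escrow = $1,718.64 / 12 = $143.22
Shortage spread = $631.20 / 12 = $52.60/mo
Adjusted monthly = $143.22 + $52.60 = $195.82

$195.82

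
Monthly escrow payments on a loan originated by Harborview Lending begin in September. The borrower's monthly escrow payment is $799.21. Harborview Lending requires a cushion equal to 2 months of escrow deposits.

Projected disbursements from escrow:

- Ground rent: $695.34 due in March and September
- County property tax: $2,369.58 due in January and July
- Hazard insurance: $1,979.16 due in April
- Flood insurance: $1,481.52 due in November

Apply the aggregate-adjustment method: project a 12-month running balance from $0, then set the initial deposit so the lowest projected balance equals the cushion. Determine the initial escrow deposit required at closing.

Cushion = 2 × $799.21 = $1,598.42
Trial balance (start $0, +$799.21 each month, − disbursements):
  Sep: +$799.21 − $695.34 → $103.87
  Oct: +$799.21 → $903.08
  Nov: +$799.21 − $1,481.52 → $220.77
  Dec: +$799.21 → $1,019.98
  Jan: +$799.21 − $2,369.58 → -$550.39
  Feb: +$799.21 → $248.82
  Mar: +$799.21 − $695.34 → $352.69
  Apr: +$799.21 − $1,979.16 → -$827.26
  May: +$799.21 → -$28.05
  Jun: +$799.21 → $771.16
  Jul: +$799.21 − $2,369.58 → -$799.21
  Aug: +$799.21 → $0.00
Lowest trial balance = -$827.26 (Apr)
Initial deposit = cushion − low point = $1,598.42 − (-$827.26) = $2,425.68

$2,425.68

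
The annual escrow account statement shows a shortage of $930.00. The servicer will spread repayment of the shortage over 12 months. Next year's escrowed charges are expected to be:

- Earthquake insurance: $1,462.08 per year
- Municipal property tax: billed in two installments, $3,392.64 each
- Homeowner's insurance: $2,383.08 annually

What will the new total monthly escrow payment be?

$963.37

Earthquake insurance — $1,462.08 per year
Municipal property tax — $3,392.64 × 2 = $6,785.28 per year
Homeowner's insurance — $2,383.08 per year
Total annual escrow = $1,462.08 + $6,785.28 + $2,383.08 = $10,630.44
Per month = $10,630.44 ÷ 12 = $885.87
Shortage spread = $930.00 ÷ 12 = $77.50/mo
New monthly escrow = $885.87 + $77.50 = $963.37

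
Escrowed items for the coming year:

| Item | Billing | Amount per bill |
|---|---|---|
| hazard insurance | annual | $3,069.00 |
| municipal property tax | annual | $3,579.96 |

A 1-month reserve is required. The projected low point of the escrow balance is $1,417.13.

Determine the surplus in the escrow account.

$863.05

Hazard insurance — $3,069.00
Municipal property tax — $3,579.96
Annual escrow total = $3,069.00 + $3,579.96 = $6,648.96
Per month = $6,648.96 ÷ 12 = $554.08
Required cushion = 1 × $554.08 = $554.08
Excess over cushion: $1,417.13 − $554.08 = $863.05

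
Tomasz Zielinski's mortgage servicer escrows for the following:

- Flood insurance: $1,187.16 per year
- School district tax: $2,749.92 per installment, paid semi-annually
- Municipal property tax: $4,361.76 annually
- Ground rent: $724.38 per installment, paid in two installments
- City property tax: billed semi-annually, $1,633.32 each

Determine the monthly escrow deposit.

Flood insurance: $1,187.16
School district tax: $2,749.92 × 2 = $5,499.84
Municipal property tax: $4,361.76
Ground rent: $724.38 × 2 = $1,448.76
City property tax: $1,633.32 × 2 = $3,266.64
Combined annual = $1,187.16 + $5,499.84 + $4,361.76 + $1,448.76 + $3,266.64 = $15,764.16
Monthly escrow = $15,764.16 / 12 = $1,313.68

$1,313.68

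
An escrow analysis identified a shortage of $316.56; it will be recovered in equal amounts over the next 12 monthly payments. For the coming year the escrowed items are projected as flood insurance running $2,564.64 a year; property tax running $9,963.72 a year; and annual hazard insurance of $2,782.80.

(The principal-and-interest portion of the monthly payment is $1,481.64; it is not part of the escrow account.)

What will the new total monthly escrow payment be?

Flood insurance — $2,564.64 per year
Property tax — $9,963.72 per year
Hazard insurance — $2,782.80 per year
Yearly total = $15,311.16
Per month = $15,311.16 ÷ 12 = $1,275.93
Monthly shortage recovery: $316.56 ÷ 12 = $26.38
New monthly escrow = $1,275.93 + $26.38 = $1,302.31

$1,302.31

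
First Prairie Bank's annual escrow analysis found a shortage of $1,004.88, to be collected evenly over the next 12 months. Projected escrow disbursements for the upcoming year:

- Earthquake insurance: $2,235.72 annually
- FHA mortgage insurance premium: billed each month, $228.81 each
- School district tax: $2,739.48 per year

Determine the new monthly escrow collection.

Earthquake insurance — $2,235.72/yr
FHA mortgage insurance premium — $228.81 × 12 = $2,745.72/yr
School district tax — $2,739.48/yr
Combined annual = $7,720.92
Per month = $7,720.92 ÷ 12 = $643.41
Shortage spread = $1,004.88 ÷ 12 = $83.74/mo
New monthly escrow = $643.41 + $83.74 = $727.15

$727.15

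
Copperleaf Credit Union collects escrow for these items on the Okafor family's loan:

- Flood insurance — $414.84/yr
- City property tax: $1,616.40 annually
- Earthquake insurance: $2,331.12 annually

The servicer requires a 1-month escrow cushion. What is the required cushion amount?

Flood insurance: $414.84/yr
City property tax: $1,616.40/yr
Earthquake insurance: $2,331.12/yr
Annual escrow total = $4,362.36
Base monthly escrow = $4,362.36 / 12 = $363.53
Reserve = 1 × $363.53 = $363.53

$363.53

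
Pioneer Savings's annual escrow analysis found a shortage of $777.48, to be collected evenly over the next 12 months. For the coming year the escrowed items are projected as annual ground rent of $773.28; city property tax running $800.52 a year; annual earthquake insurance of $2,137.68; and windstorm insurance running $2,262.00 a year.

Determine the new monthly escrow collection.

Ground rent: $773.28 per year
City property tax: $800.52 per year
Earthquake insurance: $2,137.68 per year
Windstorm insurance: $2,262.00 per year
Annual escrow total = $773.28 + $800.52 + $2,137.68 + $2,262.00 = $5,973.48
Monthly = $5,973.48 ÷ 12 = $497.79
Shortage spread = $777.48 ÷ 12 = $64.79/mo
Adjusted monthly = $497.79 + $64.79 = $562.58

$562.58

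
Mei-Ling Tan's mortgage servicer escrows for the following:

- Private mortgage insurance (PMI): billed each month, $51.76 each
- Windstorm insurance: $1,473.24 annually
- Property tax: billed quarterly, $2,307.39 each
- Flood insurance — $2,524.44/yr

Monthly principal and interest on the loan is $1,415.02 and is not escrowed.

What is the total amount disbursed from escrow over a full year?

$13,848.36

Private mortgage insurance (PMI) = $51.76 × 12 = $621.12 per year
Windstorm insurance = $1,473.24 per year
Property tax = $2,307.39 × 4 = $9,229.56 per year
Flood insurance = $2,524.44 per year
Yearly total = $13,848.36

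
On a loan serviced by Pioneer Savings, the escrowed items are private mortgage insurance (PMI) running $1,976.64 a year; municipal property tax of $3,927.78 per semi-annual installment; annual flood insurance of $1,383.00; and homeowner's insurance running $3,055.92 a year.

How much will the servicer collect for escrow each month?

$1,189.26

Private mortgage insurance (PMI) — $1,976.64 per year
Municipal property tax — $3,927.78 × 2 = $7,855.56 per year
Flood insurance — $1,383.00 per year
Homeowner's insurance — $3,055.92 per year
Total annual escrow = $1,976.64 + $7,855.56 + $1,383.00 + $3,055.92 = $14,271.12
Per month = $14,271.12 ÷ 12 = $1,189.26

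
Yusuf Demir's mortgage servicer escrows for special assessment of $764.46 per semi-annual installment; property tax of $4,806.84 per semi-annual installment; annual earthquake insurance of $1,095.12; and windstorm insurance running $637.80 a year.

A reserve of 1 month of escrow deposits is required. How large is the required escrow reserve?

$1,072.96

Special assessment — $764.46 × 2 = $1,528.92
Property tax — $4,806.84 × 2 = $9,613.68
Earthquake insurance — $1,095.12
Windstorm insurance — $637.80
Annual escrow total = $12,875.52
Base monthly escrow = $12,875.52 / 12 = $1,072.96
Reserve = 1 × $1,072.96 = $1,072.96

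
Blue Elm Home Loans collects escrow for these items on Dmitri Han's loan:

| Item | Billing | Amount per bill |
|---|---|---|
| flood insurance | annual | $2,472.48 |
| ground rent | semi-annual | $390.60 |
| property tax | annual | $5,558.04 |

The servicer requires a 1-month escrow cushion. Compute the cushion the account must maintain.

Flood insurance — $2,472.48/yr
Ground rent — $390.60 × 2 = $781.20/yr
Property tax — $5,558.04/yr
Total per year = $8,811.72
Base monthly escrow = $8,811.72 ÷ 12 = $734.31
Required cushion = 1 × $734.31 = $734.31

$734.31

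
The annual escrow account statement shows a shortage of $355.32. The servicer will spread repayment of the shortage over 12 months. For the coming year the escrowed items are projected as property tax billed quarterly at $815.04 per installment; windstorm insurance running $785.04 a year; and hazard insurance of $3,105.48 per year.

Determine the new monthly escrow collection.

$625.50

Property tax — $815.04 × 4 = $3,260.16 per year
Windstorm insurance — $785.04 per year
Hazard insurance — $3,105.48 per year
Annual escrow total = $3,260.16 + $785.04 + $3,105.48 = $7,150.68
Per month = $7,150.68 ÷ 12 = $595.89
Monthly shortage recovery: $355.32 / 12 = $29.61
New monthly escrow = $595.89 + $29.61 = $625.50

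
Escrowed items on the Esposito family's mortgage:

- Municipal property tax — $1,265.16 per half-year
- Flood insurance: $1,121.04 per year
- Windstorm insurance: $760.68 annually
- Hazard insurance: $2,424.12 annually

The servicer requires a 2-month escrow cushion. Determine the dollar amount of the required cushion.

Municipal property tax: $1,265.16 × 2 = $2,530.32/yr
Flood insurance: $1,121.04/yr
Windstorm insurance: $760.68/yr
Hazard insurance: $2,424.12/yr
Annual escrow total = $2,530.32 + $1,121.04 + $760.68 + $2,424.12 = $6,836.16
Per month = $6,836.16 / 12 = $569.68
Cushion = 2 × $569.68 = $1,139.36

$1,139.36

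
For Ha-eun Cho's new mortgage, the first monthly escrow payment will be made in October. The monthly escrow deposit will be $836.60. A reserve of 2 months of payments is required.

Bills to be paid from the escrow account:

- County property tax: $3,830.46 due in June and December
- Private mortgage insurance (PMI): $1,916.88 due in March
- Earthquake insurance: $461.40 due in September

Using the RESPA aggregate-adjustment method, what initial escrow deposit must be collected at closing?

$3,721.60

Cushion = 2 × $836.60 = $1,673.20
Trial balance (start $0, +$836.60 each month, − disbursements):
  Oct: +$836.60 → $836.60
  Nov: +$836.60 → $1,673.20
  Dec: +$836.60 − $3,830.46 → -$1,320.66
  Jan: +$836.60 → -$484.06
  Feb: +$836.60 → $352.54
  Mar: +$836.60 − $1,916.88 → -$727.74
  Apr: +$836.60 → $108.86
  May: +$836.60 → $945.46
  Jun: +$836.60 − $3,830.46 → -$2,048.40
  Jul: +$836.60 → -$1,211.80
  Aug: +$836.60 → -$375.20
  Sep: +$836.60 − $461.40 → $0.00
Lowest trial balance = -$2,048.40 (Jun)
Initial deposit = cushion − low point = $1,673.20 − (-$2,048.40) = $3,721.60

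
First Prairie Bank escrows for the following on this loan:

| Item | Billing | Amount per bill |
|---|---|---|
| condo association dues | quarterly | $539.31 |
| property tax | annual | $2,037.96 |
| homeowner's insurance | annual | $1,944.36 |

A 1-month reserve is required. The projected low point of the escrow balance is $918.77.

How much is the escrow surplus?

$407.14

Condo association dues — $539.31 × 4 = $2,157.24 per year
Property tax — $2,037.96 per year
Homeowner's insurance — $1,944.36 per year
Annual escrow total = $2,157.24 + $2,037.96 + $1,944.36 = $6,139.56
Base monthly escrow = $6,139.56 ÷ 12 = $511.63
Required reserve = 1 × $511.63 = $511.63
Surplus = $918.77 − $511.63 = $407.14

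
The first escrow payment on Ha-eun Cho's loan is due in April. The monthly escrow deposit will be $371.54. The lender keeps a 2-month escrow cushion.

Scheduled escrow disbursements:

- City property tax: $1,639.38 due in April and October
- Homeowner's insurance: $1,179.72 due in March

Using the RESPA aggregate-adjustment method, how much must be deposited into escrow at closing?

Cushion = 2 × $371.54 = $743.08
Trial balance (start $0, +$371.54 each month, − disbursements):
  Apr: +$371.54 − $1,639.38 → -$1,267.84
  May: +$371.54 → -$896.30
  Jun: +$371.54 → -$524.76
  Jul: +$371.54 → -$153.22
  Aug: +$371.54 → $218.32
  Sep: +$371.54 → $589.86
  Oct: +$371.54 − $1,639.38 → -$677.98
  Nov: +$371.54 → -$306.44
  Dec: +$371.54 → $65.10
  Jan: +$371.54 → $436.64
  Feb: +$371.54 → $808.18
  Mar: +$371.54 − $1,179.72 → $0.00
Lowest trial balance = -$1,267.84 (Apr)
Initial deposit = cushion − low point = $743.08 − (-$1,267.84) = $2,010.92

$2,010.92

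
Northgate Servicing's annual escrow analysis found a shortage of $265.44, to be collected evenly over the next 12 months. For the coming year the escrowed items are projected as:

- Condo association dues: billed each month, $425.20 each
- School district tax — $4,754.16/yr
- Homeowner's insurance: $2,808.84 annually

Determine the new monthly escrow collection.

$1,077.57

Condo association dues — $425.20 × 12 = $5,102.40 annually
School district tax — $4,754.16 annually
Homeowner's insurance — $2,808.84 annually
Total annual escrow = $12,665.40
Monthly escrow = $12,665.40 ÷ 12 = $1,055.45
Shortage spread = $265.44 ÷ 12 = $22.12/mo
New monthly escrow = $1,055.45 + $22.12 = $1,077.57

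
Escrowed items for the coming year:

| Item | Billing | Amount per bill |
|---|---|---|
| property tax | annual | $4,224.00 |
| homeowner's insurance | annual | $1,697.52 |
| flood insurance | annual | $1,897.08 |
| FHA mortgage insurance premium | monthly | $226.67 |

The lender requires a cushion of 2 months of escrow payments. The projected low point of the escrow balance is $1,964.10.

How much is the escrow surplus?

$207.66

Property tax — $4,224.00 per year
Homeowner's insurance — $1,697.52 per year
Flood insurance — $1,897.08 per year
FHA mortgage insurance premium — $226.67 × 12 = $2,720.04 per year
Combined annual = $10,538.64
Monthly escrow = $10,538.64 / 12 = $878.22
Required reserve = 2 × $878.22 = $1,756.44
Excess over cushion: $1,964.10 − $1,756.44 = $207.66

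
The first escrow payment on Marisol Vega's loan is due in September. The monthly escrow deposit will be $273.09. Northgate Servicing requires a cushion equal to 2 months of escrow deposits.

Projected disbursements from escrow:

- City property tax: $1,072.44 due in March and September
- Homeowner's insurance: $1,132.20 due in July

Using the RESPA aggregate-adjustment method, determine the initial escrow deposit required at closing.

$1,345.53

Cushion = 2 × $273.09 = $546.18
Trial balance (start $0, +$273.09 each month, − disbursements):
  Sep: +$273.09 − $1,072.44 → -$799.35
  Oct: +$273.09 → -$526.26
  Nov: +$273.09 → -$253.17
  Dec: +$273.09 → $19.92
  Jan: +$273.09 → $293.01
  Feb: +$273.09 → $566.10
  Mar: +$273.09 − $1,072.44 → -$233.25
  Apr: +$273.09 → $39.84
  May: +$273.09 → $312.93
  Jun: +$273.09 → $586.02
  Jul: +$273.09 − $1,132.20 → -$273.09
  Aug: +$273.09 → $0.00
Lowest trial balance = -$799.35 (Sep)
Initial deposit = cushion − low point = $546.18 − (-$799.35) = $1,345.53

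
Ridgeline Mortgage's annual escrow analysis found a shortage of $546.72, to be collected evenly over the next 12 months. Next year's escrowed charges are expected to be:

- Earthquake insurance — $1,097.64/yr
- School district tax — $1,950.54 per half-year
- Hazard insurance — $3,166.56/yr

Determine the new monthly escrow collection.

Earthquake insurance = $1,097.64 annually
School district tax = $1,950.54 × 2 = $3,901.08 annually
Hazard insurance = $3,166.56 annually
Combined annual = $8,165.28
Monthly escrow = $8,165.28 ÷ 12 = $680.44
Shortage per month = $546.72 ÷ 12 = $45.56
New monthly escrow = $680.44 + $45.56 = $726.00

$726.00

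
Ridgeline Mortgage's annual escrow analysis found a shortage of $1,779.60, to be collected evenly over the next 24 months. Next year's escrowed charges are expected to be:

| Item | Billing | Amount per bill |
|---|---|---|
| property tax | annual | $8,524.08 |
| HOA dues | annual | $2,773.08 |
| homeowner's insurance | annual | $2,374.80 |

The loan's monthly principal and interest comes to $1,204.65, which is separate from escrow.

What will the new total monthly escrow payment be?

$1,213.48

Property tax: $8,524.08
HOA dues: $2,773.08
Homeowner's insurance: $2,374.80
Combined annual = $8,524.08 + $2,773.08 + $2,374.80 = $13,671.96
Monthly escrow = $13,671.96 / 12 = $1,139.33
Shortage per month = $1,779.60 / 24 = $74.15
New monthly escrow = $1,139.33 + $74.15 = $1,213.48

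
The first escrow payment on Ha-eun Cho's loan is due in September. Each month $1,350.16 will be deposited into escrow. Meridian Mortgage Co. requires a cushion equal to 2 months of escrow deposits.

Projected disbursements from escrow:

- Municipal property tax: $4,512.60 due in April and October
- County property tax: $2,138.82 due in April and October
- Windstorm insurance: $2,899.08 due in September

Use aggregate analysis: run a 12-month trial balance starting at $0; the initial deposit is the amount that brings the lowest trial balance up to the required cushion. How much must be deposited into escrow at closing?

$9,550.50

Cushion = 2 × $1,350.16 = $2,700.32
Trial balance (start $0, +$1,350.16 each month, − disbursements):
  Sep: +$1,350.16 − $2,899.08 → -$1,548.92
  Oct: +$1,350.16 − $6,651.42 → -$6,850.18
  Nov: +$1,350.16 → -$5,500.02
  Dec: +$1,350.16 → -$4,149.86
  Jan: +$1,350.16 → -$2,799.70
  Feb: +$1,350.16 → -$1,449.54
  Mar: +$1,350.16 → -$99.38
  Apr: +$1,350.16 − $6,651.42 → -$5,400.64
  May: +$1,350.16 → -$4,050.48
  Jun: +$1,350.16 → -$2,700.32
  Jul: +$1,350.16 → -$1,350.16
  Aug: +$1,350.16 → $0.00
Lowest trial balance = -$6,850.18 (Oct)
Initial deposit = cushion − low point = $2,700.32 − (-$6,850.18) = $9,550.50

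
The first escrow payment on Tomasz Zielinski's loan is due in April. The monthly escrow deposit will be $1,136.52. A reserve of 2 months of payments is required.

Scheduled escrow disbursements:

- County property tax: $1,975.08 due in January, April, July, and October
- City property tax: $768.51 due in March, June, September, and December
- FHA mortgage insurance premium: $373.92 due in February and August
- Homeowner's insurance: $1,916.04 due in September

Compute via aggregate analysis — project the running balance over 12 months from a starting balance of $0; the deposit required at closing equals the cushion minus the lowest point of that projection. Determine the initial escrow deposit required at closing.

Cushion = 2 × $1,136.52 = $2,273.04
Trial balance (start $0, +$1,136.52 each month, − disbursements):
  Apr: +$1,136.52 − $1,975.08 → -$838.56
  May: +$1,136.52 → $297.96
  Jun: +$1,136.52 − $768.51 → $665.97
  Jul: +$1,136.52 − $1,975.08 → -$172.59
  Aug: +$1,136.52 − $373.92 → $590.01
  Sep: +$1,136.52 − $2,684.55 → -$958.02
  Oct: +$1,136.52 − $1,975.08 → -$1,796.58
  Nov: +$1,136.52 → -$660.06
  Dec: +$1,136.52 − $768.51 → -$292.05
  Jan: +$1,136.52 − $1,975.08 → -$1,130.61
  Feb: +$1,136.52 − $373.92 → -$368.01
  Mar: +$1,136.52 − $768.51 → $0.00
Lowest trial balance = -$1,796.58 (Oct)
Initial deposit = cushion − low point = $2,273.04 − (-$1,796.58) = $4,069.62

$4,069.62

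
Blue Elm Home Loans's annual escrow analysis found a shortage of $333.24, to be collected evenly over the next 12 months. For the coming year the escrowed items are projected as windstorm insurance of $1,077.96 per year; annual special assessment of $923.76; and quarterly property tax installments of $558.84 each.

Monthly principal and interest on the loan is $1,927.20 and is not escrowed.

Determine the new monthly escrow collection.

$380.86

Windstorm insurance: $1,077.96
Special assessment: $923.76
Property tax: $558.84 × 4 = $2,235.36
Total per year = $1,077.96 + $923.76 + $2,235.36 = $4,237.08
Monthly escrow = $4,237.08 ÷ 12 = $353.09
Shortage per month = $333.24 ÷ 12 = $27.77
New monthly escrow = $353.09 + $27.77 = $380.86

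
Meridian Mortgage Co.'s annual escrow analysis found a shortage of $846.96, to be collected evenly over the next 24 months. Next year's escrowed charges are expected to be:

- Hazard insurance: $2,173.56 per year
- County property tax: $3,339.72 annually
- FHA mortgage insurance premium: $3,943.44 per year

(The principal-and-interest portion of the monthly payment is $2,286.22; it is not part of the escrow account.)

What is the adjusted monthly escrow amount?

Hazard insurance = $2,173.56
County property tax = $3,339.72
FHA mortgage insurance premium = $3,943.44
Total per year = $9,456.72
Monthly escrow = $9,456.72 / 12 = $788.06
Shortage per month = $846.96 ÷ 24 = $35.29
Adjusted monthly = $788.06 + $35.29 = $823.35

$823.35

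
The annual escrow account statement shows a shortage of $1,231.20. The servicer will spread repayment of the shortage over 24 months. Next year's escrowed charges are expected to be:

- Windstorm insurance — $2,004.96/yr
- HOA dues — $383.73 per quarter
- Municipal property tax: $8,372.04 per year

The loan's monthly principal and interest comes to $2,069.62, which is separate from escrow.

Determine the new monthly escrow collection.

$1,043.96

Windstorm insurance — $2,004.96/yr
HOA dues — $383.73 × 4 = $1,534.92/yr
Municipal property tax — $8,372.04/yr
Annual escrow total = $2,004.96 + $1,534.92 + $8,372.04 = $11,911.92
Monthly escrow = $11,911.92 / 12 = $992.66
Shortage per month = $1,231.20 / 24 = $51.30
New monthly escrow = $992.66 + $51.30 = $1,043.96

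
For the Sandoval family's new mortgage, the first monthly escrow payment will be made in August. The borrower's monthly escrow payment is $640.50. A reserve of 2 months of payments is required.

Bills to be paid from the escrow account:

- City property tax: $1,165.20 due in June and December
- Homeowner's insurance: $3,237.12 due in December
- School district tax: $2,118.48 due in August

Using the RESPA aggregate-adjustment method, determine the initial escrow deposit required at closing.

Cushion = 2 × $640.50 = $1,281.00
Trial balance (start $0, +$640.50 each month, − disbursements):
  Aug: +$640.50 − $2,118.48 → -$1,477.98
  Sep: +$640.50 → -$837.48
  Oct: +$640.50 → -$196.98
  Nov: +$640.50 → $443.52
  Dec: +$640.50 − $4,402.32 → -$3,318.30
  Jan: +$640.50 → -$2,677.80
  Feb: +$640.50 → -$2,037.30
  Mar: +$640.50 → -$1,396.80
  Apr: +$640.50 → -$756.30
  May: +$640.50 → -$115.80
  Jun: +$640.50 − $1,165.20 → -$640.50
  Jul: +$640.50 → $0.00
Lowest trial balance = -$3,318.30 (Dec)
Initial deposit = cushion − low point = $1,281.00 − (-$3,318.30) = $4,599.30

$4,599.30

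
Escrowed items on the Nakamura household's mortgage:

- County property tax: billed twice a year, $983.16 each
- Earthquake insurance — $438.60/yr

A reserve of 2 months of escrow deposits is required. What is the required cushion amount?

County property tax — $983.16 × 2 = $1,966.32 per year
Earthquake insurance — $438.60 per year
Combined annual = $1,966.32 + $438.60 = $2,404.92
Monthly = $2,404.92 / 12 = $200.41
Cushion = 2 × $200.41 = $400.82

$400.82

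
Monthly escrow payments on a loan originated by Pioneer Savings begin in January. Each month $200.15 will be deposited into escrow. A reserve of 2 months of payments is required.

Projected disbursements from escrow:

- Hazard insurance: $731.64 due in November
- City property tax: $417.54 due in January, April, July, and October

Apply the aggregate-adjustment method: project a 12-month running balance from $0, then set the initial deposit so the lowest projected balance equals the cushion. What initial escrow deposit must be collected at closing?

$617.69

Cushion = 2 × $200.15 = $400.30
Trial balance (start $0, +$200.15 each month, − disbursements):
  Jan: +$200.15 − $417.54 → -$217.39
  Feb: +$200.15 → -$17.24
  Mar: +$200.15 → $182.91
  Apr: +$200.15 − $417.54 → -$34.48
  May: +$200.15 → $165.67
  Jun: +$200.15 → $365.82
  Jul: +$200.15 − $417.54 → $148.43
  Aug: +$200.15 → $348.58
  Sep: +$200.15 → $548.73
  Oct: +$200.15 − $417.54 → $331.34
  Nov: +$200.15 − $731.64 → -$200.15
  Dec: +$200.15 → $0.00
Lowest trial balance = -$217.39 (Jan)
Initial deposit = cushion − low point = $400.30 − (-$217.39) = $617.69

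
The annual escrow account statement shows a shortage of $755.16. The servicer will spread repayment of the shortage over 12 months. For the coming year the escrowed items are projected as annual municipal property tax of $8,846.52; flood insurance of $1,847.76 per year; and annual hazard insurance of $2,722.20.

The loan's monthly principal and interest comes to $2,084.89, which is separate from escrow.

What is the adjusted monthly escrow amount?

Municipal property tax — $8,846.52
Flood insurance — $1,847.76
Hazard insurance — $2,722.20
Total annual escrow = $8,846.52 + $1,847.76 + $2,722.20 = $13,416.48
Monthly = $13,416.48 ÷ 12 = $1,118.04
Shortage spread = $755.16 ÷ 12 = $62.93/mo
Adjusted monthly = $1,118.04 + $62.93 = $1,180.97

$1,180.97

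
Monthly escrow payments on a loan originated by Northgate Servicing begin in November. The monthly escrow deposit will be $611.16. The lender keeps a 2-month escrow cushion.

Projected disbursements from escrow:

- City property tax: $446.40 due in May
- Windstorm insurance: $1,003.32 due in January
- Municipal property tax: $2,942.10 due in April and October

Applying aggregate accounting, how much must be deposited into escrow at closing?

Cushion = 2 × $611.16 = $1,222.32
Trial balance (start $0, +$611.16 each month, − disbursements):
  Nov: +$611.16 → $611.16
  Dec: +$611.16 → $1,222.32
  Jan: +$611.16 − $1,003.32 → $830.16
  Feb: +$611.16 → $1,441.32
  Mar: +$611.16 → $2,052.48
  Apr: +$611.16 − $2,942.10 → -$278.46
  May: +$611.16 − $446.40 → -$113.70
  Jun: +$611.16 → $497.46
  Jul: +$611.16 → $1,108.62
  Aug: +$611.16 → $1,719.78
  Sep: +$611.16 → $2,330.94
  Oct: +$611.16 − $2,942.10 → $0.00
Lowest trial balance = -$278.46 (Apr)
Initial deposit = cushion − low point = $1,222.32 − (-$278.46) = $1,500.78

$1,500.78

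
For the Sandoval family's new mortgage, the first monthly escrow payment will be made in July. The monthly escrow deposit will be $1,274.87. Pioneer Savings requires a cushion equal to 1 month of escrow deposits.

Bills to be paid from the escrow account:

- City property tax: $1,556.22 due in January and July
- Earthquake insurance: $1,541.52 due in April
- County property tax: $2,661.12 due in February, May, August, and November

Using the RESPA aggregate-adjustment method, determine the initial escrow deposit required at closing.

$2,942.47

Cushion = 1 × $1,274.87 = $1,274.87
Trial balance (start $0, +$1,274.87 each month, − disbursements):
  Jul: +$1,274.87 − $1,556.22 → -$281.35
  Aug: +$1,274.87 − $2,661.12 → -$1,667.60
  Sep: +$1,274.87 → -$392.73
  Oct: +$1,274.87 → $882.14
  Nov: +$1,274.87 − $2,661.12 → -$504.11
  Dec: +$1,274.87 → $770.76
  Jan: +$1,274.87 − $1,556.22 → $489.41
  Feb: +$1,274.87 − $2,661.12 → -$896.84
  Mar: +$1,274.87 → $378.03
  Apr: +$1,274.87 − $1,541.52 → $111.38
  May: +$1,274.87 − $2,661.12 → -$1,274.87
  Jun: +$1,274.87 → $0.00
Lowest trial balance = -$1,667.60 (Aug)
Initial deposit = cushion − low point = $1,274.87 − (-$1,667.60) = $2,942.47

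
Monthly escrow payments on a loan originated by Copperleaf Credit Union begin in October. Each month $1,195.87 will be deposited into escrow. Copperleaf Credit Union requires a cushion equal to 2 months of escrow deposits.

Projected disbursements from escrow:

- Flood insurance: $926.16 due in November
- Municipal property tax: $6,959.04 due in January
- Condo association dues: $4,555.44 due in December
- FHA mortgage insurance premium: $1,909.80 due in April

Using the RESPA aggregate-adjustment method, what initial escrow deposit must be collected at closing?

Cushion = 2 × $1,195.87 = $2,391.74
Trial balance (start $0, +$1,195.87 each month, − disbursements):
  Oct: +$1,195.87 → $1,195.87
  Nov: +$1,195.87 − $926.16 → $1,465.58
  Dec: +$1,195.87 − $4,555.44 → -$1,893.99
  Jan: +$1,195.87 − $6,959.04 → -$7,657.16
  Feb: +$1,195.87 → -$6,461.29
  Mar: +$1,195.87 → -$5,265.42
  Apr: +$1,195.87 − $1,909.80 → -$5,979.35
  May: +$1,195.87 → -$4,783.48
  Jun: +$1,195.87 → -$3,587.61
  Jul: +$1,195.87 → -$2,391.74
  Aug: +$1,195.87 → -$1,195.87
  Sep: +$1,195.87 → $0.00
Lowest trial balance = -$7,657.16 (Jan)
Initial deposit = cushion − low point = $2,391.74 − (-$7,657.16) = $10,048.90

$10,048.90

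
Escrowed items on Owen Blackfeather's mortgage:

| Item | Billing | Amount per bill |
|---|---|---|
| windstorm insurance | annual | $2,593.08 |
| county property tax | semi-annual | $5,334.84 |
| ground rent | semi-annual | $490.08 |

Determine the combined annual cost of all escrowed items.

$14,242.92

Windstorm insurance = $2,593.08 annually
County property tax = $5,334.84 × 2 = $10,669.68 annually
Ground rent = $490.08 × 2 = $980.16 annually
Combined annual = $14,242.92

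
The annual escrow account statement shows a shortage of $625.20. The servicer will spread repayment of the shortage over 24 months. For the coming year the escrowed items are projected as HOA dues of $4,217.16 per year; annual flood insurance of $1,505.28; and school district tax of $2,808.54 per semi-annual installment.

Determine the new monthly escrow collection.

$971.01

HOA dues = $4,217.16/yr
Flood insurance = $1,505.28/yr
School district tax = $2,808.54 × 2 = $5,617.08/yr
Annual escrow total = $4,217.16 + $1,505.28 + $5,617.08 = $11,339.52
Monthly escrow = $11,339.52 ÷ 12 = $944.96
Shortage spread = $625.20 ÷ 24 = $26.05/mo
Adjusted monthly = $944.96 + $26.05 = $971.01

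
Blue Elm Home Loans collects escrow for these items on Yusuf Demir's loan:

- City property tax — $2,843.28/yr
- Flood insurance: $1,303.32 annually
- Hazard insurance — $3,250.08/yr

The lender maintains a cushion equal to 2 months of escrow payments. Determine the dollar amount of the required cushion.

$1,232.78

City property tax = $2,843.28
Flood insurance = $1,303.32
Hazard insurance = $3,250.08
Total annual escrow = $7,396.68
Monthly escrow = $7,396.68 / 12 = $616.39
Reserve = 2 × $616.39 = $1,232.78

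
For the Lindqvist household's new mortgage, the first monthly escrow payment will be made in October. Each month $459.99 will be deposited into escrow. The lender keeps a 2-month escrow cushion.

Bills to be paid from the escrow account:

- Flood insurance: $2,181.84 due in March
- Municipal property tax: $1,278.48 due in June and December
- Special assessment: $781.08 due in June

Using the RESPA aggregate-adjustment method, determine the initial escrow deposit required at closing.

Cushion = 2 × $459.99 = $919.98
Trial balance (start $0, +$459.99 each month, − disbursements):
  Oct: +$459.99 → $459.99
  Nov: +$459.99 → $919.98
  Dec: +$459.99 − $1,278.48 → $101.49
  Jan: +$459.99 → $561.48
  Feb: +$459.99 → $1,021.47
  Mar: +$459.99 − $2,181.84 → -$700.38
  Apr: +$459.99 → -$240.39
  May: +$459.99 → $219.60
  Jun: +$459.99 − $2,059.56 → -$1,379.97
  Jul: +$459.99 → -$919.98
  Aug: +$459.99 → -$459.99
  Sep: +$459.99 → $0.00
Lowest trial balance = -$1,379.97 (Jun)
Initial deposit = cushion − low point = $919.98 − (-$1,379.97) = $2,299.95

$2,299.95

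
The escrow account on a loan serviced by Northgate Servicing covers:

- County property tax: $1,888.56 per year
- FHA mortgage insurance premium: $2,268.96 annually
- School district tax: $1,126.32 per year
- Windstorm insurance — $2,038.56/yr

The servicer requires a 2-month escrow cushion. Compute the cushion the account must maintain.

$1,220.40

County property tax — $1,888.56
FHA mortgage insurance premium — $2,268.96
School district tax — $1,126.32
Windstorm insurance — $2,038.56
Annual escrow total = $7,322.40
Monthly = $7,322.40 ÷ 12 = $610.20
Cushion = 2 × $610.20 = $1,220.40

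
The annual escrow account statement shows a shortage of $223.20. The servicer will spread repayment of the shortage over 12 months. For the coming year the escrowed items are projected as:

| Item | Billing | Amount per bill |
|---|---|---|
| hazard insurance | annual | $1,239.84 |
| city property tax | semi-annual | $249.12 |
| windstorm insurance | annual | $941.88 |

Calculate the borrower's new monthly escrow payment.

Hazard insurance = $1,239.84 annually
City property tax = $249.12 × 2 = $498.24 annually
Windstorm insurance = $941.88 annually
Combined annual = $2,679.96
Per month = $2,679.96 / 12 = $223.33
Monthly shortage recovery: $223.20 ÷ 12 = $18.60
New monthly escrow = $223.33 + $18.60 = $241.93

$241.93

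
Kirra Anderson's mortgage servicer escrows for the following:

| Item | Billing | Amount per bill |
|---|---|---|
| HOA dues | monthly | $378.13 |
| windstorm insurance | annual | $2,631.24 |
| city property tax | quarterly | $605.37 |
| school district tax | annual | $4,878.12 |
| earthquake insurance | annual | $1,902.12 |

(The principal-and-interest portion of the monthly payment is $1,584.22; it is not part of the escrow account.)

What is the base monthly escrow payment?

$1,364.21

HOA dues — $378.13 × 12 = $4,537.56
Windstorm insurance — $2,631.24
City property tax — $605.37 × 4 = $2,421.48
School district tax — $4,878.12
Earthquake insurance — $1,902.12
Combined annual = $4,537.56 + $2,631.24 + $2,421.48 + $4,878.12 + $1,902.12 = $16,370.52
Per month = $16,370.52 / 12 = $1,364.21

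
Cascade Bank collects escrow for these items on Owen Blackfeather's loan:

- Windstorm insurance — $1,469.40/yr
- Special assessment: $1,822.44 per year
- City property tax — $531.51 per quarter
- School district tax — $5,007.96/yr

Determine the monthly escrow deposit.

$868.82

Windstorm insurance: $1,469.40 annually
Special assessment: $1,822.44 annually
City property tax: $531.51 × 4 = $2,126.04 annually
School district tax: $5,007.96 annually
Total annual escrow = $1,469.40 + $1,822.44 + $2,126.04 + $5,007.96 = $10,425.84
Monthly = $10,425.84 / 12 = $868.82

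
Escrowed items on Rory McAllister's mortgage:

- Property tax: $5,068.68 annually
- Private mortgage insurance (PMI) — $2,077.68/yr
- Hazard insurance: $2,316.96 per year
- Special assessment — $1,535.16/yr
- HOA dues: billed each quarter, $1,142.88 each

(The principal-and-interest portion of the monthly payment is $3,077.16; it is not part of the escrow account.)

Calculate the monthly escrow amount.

Property tax: $5,068.68 annually
Private mortgage insurance (PMI): $2,077.68 annually
Hazard insurance: $2,316.96 annually
Special assessment: $1,535.16 annually
HOA dues: $1,142.88 × 4 = $4,571.52 annually
Combined annual = $5,068.68 + $2,077.68 + $2,316.96 + $1,535.16 + $4,571.52 = $15,570.00
Base monthly escrow = $15,570.00 ÷ 12 = $1,297.50

$1,297.50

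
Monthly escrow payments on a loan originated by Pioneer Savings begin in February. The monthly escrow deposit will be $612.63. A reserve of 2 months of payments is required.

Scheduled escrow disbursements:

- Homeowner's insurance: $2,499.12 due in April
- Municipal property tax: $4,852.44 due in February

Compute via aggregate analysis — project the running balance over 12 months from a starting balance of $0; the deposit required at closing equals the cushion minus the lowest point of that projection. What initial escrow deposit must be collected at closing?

$6,738.93

Cushion = 2 × $612.63 = $1,225.26
Trial balance (start $0, +$612.63 each month, − disbursements):
  Feb: +$612.63 − $4,852.44 → -$4,239.81
  Mar: +$612.63 → -$3,627.18
  Apr: +$612.63 − $2,499.12 → -$5,513.67
  May: +$612.63 → -$4,901.04
  Jun: +$612.63 → -$4,288.41
  Jul: +$612.63 → -$3,675.78
  Aug: +$612.63 → -$3,063.15
  Sep: +$612.63 → -$2,450.52
  Oct: +$612.63 → -$1,837.89
  Nov: +$612.63 → -$1,225.26
  Dec: +$612.63 → -$612.63
  Jan: +$612.63 → $0.00
Lowest trial balance = -$5,513.67 (Apr)
Initial deposit = cushion − low point = $1,225.26 − (-$5,513.67) = $6,738.93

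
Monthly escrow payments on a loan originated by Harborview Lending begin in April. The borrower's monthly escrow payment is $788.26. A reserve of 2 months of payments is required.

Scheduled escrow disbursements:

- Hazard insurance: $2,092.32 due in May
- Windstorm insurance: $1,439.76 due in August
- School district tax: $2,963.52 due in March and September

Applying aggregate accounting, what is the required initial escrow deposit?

Cushion = 2 × $788.26 = $1,576.52
Trial balance (start $0, +$788.26 each month, − disbursements):
  Apr: +$788.26 → $788.26
  May: +$788.26 − $2,092.32 → -$515.80
  Jun: +$788.26 → $272.46
  Jul: +$788.26 → $1,060.72
  Aug: +$788.26 − $1,439.76 → $409.22
  Sep: +$788.26 − $2,963.52 → -$1,766.04
  Oct: +$788.26 → -$977.78
  Nov: +$788.26 → -$189.52
  Dec: +$788.26 → $598.74
  Jan: +$788.26 → $1,387.00
  Feb: +$788.26 → $2,175.26
  Mar: +$788.26 − $2,963.52 → $0.00
Lowest trial balance = -$1,766.04 (Sep)
Initial deposit = cushion − low point = $1,576.52 − (-$1,766.04) = $3,342.56

$3,342.56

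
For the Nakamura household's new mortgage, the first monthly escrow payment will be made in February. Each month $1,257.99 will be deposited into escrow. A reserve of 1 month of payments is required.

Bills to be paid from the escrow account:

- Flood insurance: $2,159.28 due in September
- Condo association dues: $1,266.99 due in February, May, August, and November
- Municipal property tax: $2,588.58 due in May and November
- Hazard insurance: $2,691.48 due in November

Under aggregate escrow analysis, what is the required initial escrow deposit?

Cushion = 1 × $1,257.99 = $1,257.99
Trial balance (start $0, +$1,257.99 each month, − disbursements):
  Feb: +$1,257.99 − $1,266.99 → -$9.00
  Mar: +$1,257.99 → $1,248.99
  Apr: +$1,257.99 → $2,506.98
  May: +$1,257.99 − $3,855.57 → -$90.60
  Jun: +$1,257.99 → $1,167.39
  Jul: +$1,257.99 → $2,425.38
  Aug: +$1,257.99 − $1,266.99 → $2,416.38
  Sep: +$1,257.99 − $2,159.28 → $1,515.09
  Oct: +$1,257.99 → $2,773.08
  Nov: +$1,257.99 − $6,547.05 → -$2,515.98
  Dec: +$1,257.99 → -$1,257.99
  Jan: +$1,257.99 → $0.00
Lowest trial balance = -$2,515.98 (Nov)
Initial deposit = cushion − low point = $1,257.99 − (-$2,515.98) = $3,773.97

$3,773.97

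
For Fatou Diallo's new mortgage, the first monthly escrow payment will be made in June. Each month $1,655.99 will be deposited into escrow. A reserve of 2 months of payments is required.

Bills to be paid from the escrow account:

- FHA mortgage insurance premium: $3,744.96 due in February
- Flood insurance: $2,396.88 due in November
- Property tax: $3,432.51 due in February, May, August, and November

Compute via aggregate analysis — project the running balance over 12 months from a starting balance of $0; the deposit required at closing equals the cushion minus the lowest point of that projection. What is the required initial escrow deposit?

$4,847.44

Cushion = 2 × $1,655.99 = $3,311.98
Trial balance (start $0, +$1,655.99 each month, − disbursements):
  Jun: +$1,655.99 → $1,655.99
  Jul: +$1,655.99 → $3,311.98
  Aug: +$1,655.99 − $3,432.51 → $1,535.46
  Sep: +$1,655.99 → $3,191.45
  Oct: +$1,655.99 → $4,847.44
  Nov: +$1,655.99 − $5,829.39 → $674.04
  Dec: +$1,655.99 → $2,330.03
  Jan: +$1,655.99 → $3,986.02
  Feb: +$1,655.99 − $7,177.47 → -$1,535.46
  Mar: +$1,655.99 → $120.53
  Apr: +$1,655.99 → $1,776.52
  May: +$1,655.99 − $3,432.51 → $0.00
Lowest trial balance = -$1,535.46 (Feb)
Initial deposit = cushion − low point = $3,311.98 − (-$1,535.46) = $4,847.44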